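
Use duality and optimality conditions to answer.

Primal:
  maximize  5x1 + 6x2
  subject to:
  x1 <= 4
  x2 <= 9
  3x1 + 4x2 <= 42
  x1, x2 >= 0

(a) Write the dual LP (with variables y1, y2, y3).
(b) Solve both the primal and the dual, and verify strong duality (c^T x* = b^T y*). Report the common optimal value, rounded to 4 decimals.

The standard primal-dual pair for 'max c^T x s.t. A x <= b, x >= 0' is:
  Dual:  min b^T y  s.t.  A^T y >= c,  y >= 0.

So the dual LP is:
  minimize  4y1 + 9y2 + 42y3
  subject to:
    y1 + 3y3 >= 5
    y2 + 4y3 >= 6
    y1, y2, y3 >= 0

Solving the primal: x* = (4, 7.5).
  primal value c^T x* = 65.
Solving the dual: y* = (0.5, 0, 1.5).
  dual value b^T y* = 65.
Strong duality: c^T x* = b^T y*. Confirmed.

65


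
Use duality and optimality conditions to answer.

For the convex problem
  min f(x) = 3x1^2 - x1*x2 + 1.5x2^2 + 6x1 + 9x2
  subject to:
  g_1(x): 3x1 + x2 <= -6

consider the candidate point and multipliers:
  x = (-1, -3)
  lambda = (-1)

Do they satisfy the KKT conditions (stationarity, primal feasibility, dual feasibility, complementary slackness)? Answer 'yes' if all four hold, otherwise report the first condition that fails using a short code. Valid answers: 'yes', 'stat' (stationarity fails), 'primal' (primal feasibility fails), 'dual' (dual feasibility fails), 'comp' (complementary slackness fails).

Gradient of f: grad f(x) = Q x + c = (3, 1)
Constraint values g_i(x) = a_i^T x - b_i:
  g_1((-1, -3)) = 0
Stationarity residual: grad f(x) + sum_i lambda_i a_i = (0, 0)
  -> stationarity OK
Primal feasibility (all g_i <= 0): OK
Dual feasibility (all lambda_i >= 0): FAILS
Complementary slackness (lambda_i * g_i(x) = 0 for all i): OK

Verdict: the first failing condition is dual_feasibility -> dual.

dual


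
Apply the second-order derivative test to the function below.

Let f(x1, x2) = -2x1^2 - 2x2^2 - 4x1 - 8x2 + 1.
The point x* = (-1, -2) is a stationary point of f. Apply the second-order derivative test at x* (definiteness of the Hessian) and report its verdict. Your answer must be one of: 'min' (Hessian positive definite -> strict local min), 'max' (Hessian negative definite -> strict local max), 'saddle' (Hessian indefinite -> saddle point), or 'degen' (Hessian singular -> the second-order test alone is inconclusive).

Compute the Hessian H = grad^2 f:
  H = [[-4, 0], [0, -4]]
Verify stationarity: grad f(x*) = H x* + g = (0, 0).
Eigenvalues of H: -4, -4.
Both eigenvalues < 0, so H is negative definite -> x* is a strict local max.

max


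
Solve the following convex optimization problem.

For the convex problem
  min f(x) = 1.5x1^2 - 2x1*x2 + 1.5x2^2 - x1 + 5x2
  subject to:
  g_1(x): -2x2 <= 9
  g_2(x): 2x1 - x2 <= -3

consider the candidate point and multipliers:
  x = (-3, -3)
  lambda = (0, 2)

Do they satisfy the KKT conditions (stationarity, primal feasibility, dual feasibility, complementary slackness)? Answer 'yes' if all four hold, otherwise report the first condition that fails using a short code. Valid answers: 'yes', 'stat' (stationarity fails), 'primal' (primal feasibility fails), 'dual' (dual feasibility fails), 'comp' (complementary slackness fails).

Gradient of f: grad f(x) = Q x + c = (-4, 2)
Constraint values g_i(x) = a_i^T x - b_i:
  g_1((-3, -3)) = -3
  g_2((-3, -3)) = 0
Stationarity residual: grad f(x) + sum_i lambda_i a_i = (0, 0)
  -> stationarity OK
Primal feasibility (all g_i <= 0): OK
Dual feasibility (all lambda_i >= 0): OK
Complementary slackness (lambda_i * g_i(x) = 0 for all i): OK

Verdict: yes, KKT holds.

yes


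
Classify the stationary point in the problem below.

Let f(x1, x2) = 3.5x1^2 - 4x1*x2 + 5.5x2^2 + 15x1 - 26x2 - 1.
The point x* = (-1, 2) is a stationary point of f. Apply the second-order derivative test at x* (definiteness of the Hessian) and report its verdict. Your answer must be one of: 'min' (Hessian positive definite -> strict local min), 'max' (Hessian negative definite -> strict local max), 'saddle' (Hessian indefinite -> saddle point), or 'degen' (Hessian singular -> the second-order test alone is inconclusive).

Compute the Hessian H = grad^2 f:
  H = [[7, -4], [-4, 11]]
Verify stationarity: grad f(x*) = H x* + g = (0, 0).
Eigenvalues of H: 4.5279, 13.4721.
Both eigenvalues > 0, so H is positive definite -> x* is a strict local min.

min


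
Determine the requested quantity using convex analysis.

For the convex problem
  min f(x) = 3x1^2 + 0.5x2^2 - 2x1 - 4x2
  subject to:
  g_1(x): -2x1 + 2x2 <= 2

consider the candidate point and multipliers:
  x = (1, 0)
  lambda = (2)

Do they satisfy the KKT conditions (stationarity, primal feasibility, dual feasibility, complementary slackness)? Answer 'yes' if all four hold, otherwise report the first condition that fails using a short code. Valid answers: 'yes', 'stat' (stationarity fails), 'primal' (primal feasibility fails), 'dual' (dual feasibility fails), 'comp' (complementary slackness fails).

Gradient of f: grad f(x) = Q x + c = (4, -4)
Constraint values g_i(x) = a_i^T x - b_i:
  g_1((1, 0)) = -4
Stationarity residual: grad f(x) + sum_i lambda_i a_i = (0, 0)
  -> stationarity OK
Primal feasibility (all g_i <= 0): OK
Dual feasibility (all lambda_i >= 0): OK
Complementary slackness (lambda_i * g_i(x) = 0 for all i): FAILS

Verdict: the first failing condition is complementary_slackness -> comp.

comp


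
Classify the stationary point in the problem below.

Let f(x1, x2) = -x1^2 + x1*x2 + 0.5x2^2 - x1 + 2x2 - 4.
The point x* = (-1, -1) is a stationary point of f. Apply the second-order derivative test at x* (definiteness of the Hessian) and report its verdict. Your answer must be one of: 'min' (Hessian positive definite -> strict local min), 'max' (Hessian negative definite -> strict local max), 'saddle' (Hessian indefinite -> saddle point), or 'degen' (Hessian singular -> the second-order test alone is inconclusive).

Compute the Hessian H = grad^2 f:
  H = [[-2, 1], [1, 1]]
Verify stationarity: grad f(x*) = H x* + g = (0, 0).
Eigenvalues of H: -2.3028, 1.3028.
Eigenvalues have mixed signs, so H is indefinite -> x* is a saddle point.

saddle


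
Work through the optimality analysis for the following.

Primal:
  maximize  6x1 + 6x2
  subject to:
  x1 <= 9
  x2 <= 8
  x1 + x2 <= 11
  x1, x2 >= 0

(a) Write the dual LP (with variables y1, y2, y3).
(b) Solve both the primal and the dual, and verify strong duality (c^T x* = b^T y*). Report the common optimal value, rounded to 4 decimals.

The standard primal-dual pair for 'max c^T x s.t. A x <= b, x >= 0' is:
  Dual:  min b^T y  s.t.  A^T y >= c,  y >= 0.

So the dual LP is:
  minimize  9y1 + 8y2 + 11y3
  subject to:
    y1 + y3 >= 6
    y2 + y3 >= 6
    y1, y2, y3 >= 0

Solving the primal: x* = (3, 8).
  primal value c^T x* = 66.
Solving the dual: y* = (0, 0, 6).
  dual value b^T y* = 66.
Strong duality: c^T x* = b^T y*. Confirmed.

66


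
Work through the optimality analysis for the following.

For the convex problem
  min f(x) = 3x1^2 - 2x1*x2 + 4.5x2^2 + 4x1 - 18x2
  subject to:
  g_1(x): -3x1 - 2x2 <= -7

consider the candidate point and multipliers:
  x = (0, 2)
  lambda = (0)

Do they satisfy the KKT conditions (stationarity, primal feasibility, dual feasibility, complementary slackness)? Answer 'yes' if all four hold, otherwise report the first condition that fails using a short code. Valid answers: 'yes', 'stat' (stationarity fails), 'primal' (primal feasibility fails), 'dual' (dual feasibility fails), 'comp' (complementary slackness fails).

Gradient of f: grad f(x) = Q x + c = (0, 0)
Constraint values g_i(x) = a_i^T x - b_i:
  g_1((0, 2)) = 3
Stationarity residual: grad f(x) + sum_i lambda_i a_i = (0, 0)
  -> stationarity OK
Primal feasibility (all g_i <= 0): FAILS
Dual feasibility (all lambda_i >= 0): OK
Complementary slackness (lambda_i * g_i(x) = 0 for all i): OK

Verdict: the first failing condition is primal_feasibility -> primal.

primal


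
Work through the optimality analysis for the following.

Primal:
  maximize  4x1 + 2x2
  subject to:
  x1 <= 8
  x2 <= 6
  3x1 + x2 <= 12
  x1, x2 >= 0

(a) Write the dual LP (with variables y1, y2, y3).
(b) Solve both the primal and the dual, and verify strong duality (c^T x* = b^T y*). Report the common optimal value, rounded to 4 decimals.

The standard primal-dual pair for 'max c^T x s.t. A x <= b, x >= 0' is:
  Dual:  min b^T y  s.t.  A^T y >= c,  y >= 0.

So the dual LP is:
  minimize  8y1 + 6y2 + 12y3
  subject to:
    y1 + 3y3 >= 4
    y2 + y3 >= 2
    y1, y2, y3 >= 0

Solving the primal: x* = (2, 6).
  primal value c^T x* = 20.
Solving the dual: y* = (0, 0.6667, 1.3333).
  dual value b^T y* = 20.
Strong duality: c^T x* = b^T y*. Confirmed.

20


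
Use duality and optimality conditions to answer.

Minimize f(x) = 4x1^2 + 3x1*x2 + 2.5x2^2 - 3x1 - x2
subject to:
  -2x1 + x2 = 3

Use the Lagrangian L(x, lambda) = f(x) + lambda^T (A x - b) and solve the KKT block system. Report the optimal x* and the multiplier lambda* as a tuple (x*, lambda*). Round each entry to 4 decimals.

Form the Lagrangian:
  L(x, lambda) = (1/2) x^T Q x + c^T x + lambda^T (A x - b)
Stationarity (grad_x L = 0): Q x + c + A^T lambda = 0.
Primal feasibility: A x = b.

This gives the KKT block system:
  [ Q   A^T ] [ x     ]   [-c ]
  [ A    0  ] [ lambda ] = [ b ]

Solving the linear system:
  x*      = (-0.85, 1.3)
  lambda* = (-2.95)
  f(x*)   = 5.05

x* = (-0.85, 1.3), lambda* = (-2.95)


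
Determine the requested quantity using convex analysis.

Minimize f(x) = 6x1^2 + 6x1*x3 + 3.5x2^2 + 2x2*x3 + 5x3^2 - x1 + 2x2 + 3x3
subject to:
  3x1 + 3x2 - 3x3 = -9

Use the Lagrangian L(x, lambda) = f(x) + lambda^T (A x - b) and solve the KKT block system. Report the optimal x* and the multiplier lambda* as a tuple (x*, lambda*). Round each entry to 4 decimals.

Form the Lagrangian:
  L(x, lambda) = (1/2) x^T Q x + c^T x + lambda^T (A x - b)
Stationarity (grad_x L = 0): Q x + c + A^T lambda = 0.
Primal feasibility: A x = b.

This gives the KKT block system:
  [ Q   A^T ] [ x     ]   [-c ]
  [ A    0  ] [ lambda ] = [ b ]

Solving the linear system:
  x*      = (-0.8, -1.2667, 0.9333)
  lambda* = (1.6667)
  f(x*)   = 8.0333

x* = (-0.8, -1.2667, 0.9333), lambda* = (1.6667)


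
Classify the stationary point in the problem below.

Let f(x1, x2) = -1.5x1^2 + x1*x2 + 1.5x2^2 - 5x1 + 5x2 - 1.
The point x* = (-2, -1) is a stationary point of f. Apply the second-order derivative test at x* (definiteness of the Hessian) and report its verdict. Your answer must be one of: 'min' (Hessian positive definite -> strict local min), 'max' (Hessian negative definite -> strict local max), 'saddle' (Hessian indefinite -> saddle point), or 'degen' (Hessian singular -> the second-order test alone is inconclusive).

Compute the Hessian H = grad^2 f:
  H = [[-3, 1], [1, 3]]
Verify stationarity: grad f(x*) = H x* + g = (0, 0).
Eigenvalues of H: -3.1623, 3.1623.
Eigenvalues have mixed signs, so H is indefinite -> x* is a saddle point.

saddle


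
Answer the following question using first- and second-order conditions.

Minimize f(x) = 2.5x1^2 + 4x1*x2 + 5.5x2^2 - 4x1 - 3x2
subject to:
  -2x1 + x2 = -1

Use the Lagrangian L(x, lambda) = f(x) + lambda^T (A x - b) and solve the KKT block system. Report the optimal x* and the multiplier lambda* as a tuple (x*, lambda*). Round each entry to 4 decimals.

Form the Lagrangian:
  L(x, lambda) = (1/2) x^T Q x + c^T x + lambda^T (A x - b)
Stationarity (grad_x L = 0): Q x + c + A^T lambda = 0.
Primal feasibility: A x = b.

This gives the KKT block system:
  [ Q   A^T ] [ x     ]   [-c ]
  [ A    0  ] [ lambda ] = [ b ]

Solving the linear system:
  x*      = (0.5538, 0.1077)
  lambda* = (-0.4)
  f(x*)   = -1.4692

x* = (0.5538, 0.1077), lambda* = (-0.4)


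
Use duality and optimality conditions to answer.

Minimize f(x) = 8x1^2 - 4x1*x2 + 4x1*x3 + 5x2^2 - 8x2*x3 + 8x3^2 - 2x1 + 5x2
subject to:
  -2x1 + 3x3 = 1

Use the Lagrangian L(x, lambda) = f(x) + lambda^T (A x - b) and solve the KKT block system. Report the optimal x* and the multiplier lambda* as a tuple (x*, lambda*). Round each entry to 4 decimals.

Form the Lagrangian:
  L(x, lambda) = (1/2) x^T Q x + c^T x + lambda^T (A x - b)
Stationarity (grad_x L = 0): Q x + c + A^T lambda = 0.
Primal feasibility: A x = b.

This gives the KKT block system:
  [ Q   A^T ] [ x     ]   [-c ]
  [ A    0  ] [ lambda ] = [ b ]

Solving the linear system:
  x*      = (-0.2568, -0.473, 0.1622)
  lambda* = (-1.7838)
  f(x*)   = -0.0338

x* = (-0.2568, -0.473, 0.1622), lambda* = (-1.7838)


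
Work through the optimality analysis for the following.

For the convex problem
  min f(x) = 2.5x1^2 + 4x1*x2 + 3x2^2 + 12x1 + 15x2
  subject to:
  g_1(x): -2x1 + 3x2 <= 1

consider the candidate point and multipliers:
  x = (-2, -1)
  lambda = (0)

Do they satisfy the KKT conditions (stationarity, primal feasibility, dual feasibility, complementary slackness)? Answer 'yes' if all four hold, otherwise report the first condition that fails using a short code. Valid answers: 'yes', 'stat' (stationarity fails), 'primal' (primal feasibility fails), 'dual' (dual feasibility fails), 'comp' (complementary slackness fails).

Gradient of f: grad f(x) = Q x + c = (-2, 1)
Constraint values g_i(x) = a_i^T x - b_i:
  g_1((-2, -1)) = 0
Stationarity residual: grad f(x) + sum_i lambda_i a_i = (-2, 1)
  -> stationarity FAILS
Primal feasibility (all g_i <= 0): OK
Dual feasibility (all lambda_i >= 0): OK
Complementary slackness (lambda_i * g_i(x) = 0 for all i): OK

Verdict: the first failing condition is stationarity -> stat.

stat


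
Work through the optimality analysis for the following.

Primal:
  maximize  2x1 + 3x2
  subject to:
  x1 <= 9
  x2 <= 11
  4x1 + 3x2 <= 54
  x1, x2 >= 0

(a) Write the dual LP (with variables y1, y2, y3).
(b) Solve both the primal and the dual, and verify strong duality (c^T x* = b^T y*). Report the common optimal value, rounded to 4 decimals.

The standard primal-dual pair for 'max c^T x s.t. A x <= b, x >= 0' is:
  Dual:  min b^T y  s.t.  A^T y >= c,  y >= 0.

So the dual LP is:
  minimize  9y1 + 11y2 + 54y3
  subject to:
    y1 + 4y3 >= 2
    y2 + 3y3 >= 3
    y1, y2, y3 >= 0

Solving the primal: x* = (5.25, 11).
  primal value c^T x* = 43.5.
Solving the dual: y* = (0, 1.5, 0.5).
  dual value b^T y* = 43.5.
Strong duality: c^T x* = b^T y*. Confirmed.

43.5


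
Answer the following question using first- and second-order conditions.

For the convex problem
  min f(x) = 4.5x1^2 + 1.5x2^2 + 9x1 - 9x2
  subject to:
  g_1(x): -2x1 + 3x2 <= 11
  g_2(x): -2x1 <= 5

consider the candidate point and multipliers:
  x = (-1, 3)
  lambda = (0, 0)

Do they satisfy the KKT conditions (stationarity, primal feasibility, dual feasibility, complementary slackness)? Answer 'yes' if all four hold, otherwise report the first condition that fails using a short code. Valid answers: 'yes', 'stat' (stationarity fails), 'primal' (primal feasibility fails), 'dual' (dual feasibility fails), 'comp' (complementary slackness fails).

Gradient of f: grad f(x) = Q x + c = (0, 0)
Constraint values g_i(x) = a_i^T x - b_i:
  g_1((-1, 3)) = 0
  g_2((-1, 3)) = -3
Stationarity residual: grad f(x) + sum_i lambda_i a_i = (0, 0)
  -> stationarity OK
Primal feasibility (all g_i <= 0): OK
Dual feasibility (all lambda_i >= 0): OK
Complementary slackness (lambda_i * g_i(x) = 0 for all i): OK

Verdict: yes, KKT holds.

yes


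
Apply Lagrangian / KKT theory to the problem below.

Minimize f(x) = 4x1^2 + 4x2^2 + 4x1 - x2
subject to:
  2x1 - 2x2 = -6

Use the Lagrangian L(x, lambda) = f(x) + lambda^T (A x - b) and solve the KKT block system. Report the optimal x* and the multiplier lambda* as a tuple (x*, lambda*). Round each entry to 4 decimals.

Form the Lagrangian:
  L(x, lambda) = (1/2) x^T Q x + c^T x + lambda^T (A x - b)
Stationarity (grad_x L = 0): Q x + c + A^T lambda = 0.
Primal feasibility: A x = b.

This gives the KKT block system:
  [ Q   A^T ] [ x     ]   [-c ]
  [ A    0  ] [ lambda ] = [ b ]

Solving the linear system:
  x*      = (-1.6875, 1.3125)
  lambda* = (4.75)
  f(x*)   = 10.2188

x* = (-1.6875, 1.3125), lambda* = (4.75)


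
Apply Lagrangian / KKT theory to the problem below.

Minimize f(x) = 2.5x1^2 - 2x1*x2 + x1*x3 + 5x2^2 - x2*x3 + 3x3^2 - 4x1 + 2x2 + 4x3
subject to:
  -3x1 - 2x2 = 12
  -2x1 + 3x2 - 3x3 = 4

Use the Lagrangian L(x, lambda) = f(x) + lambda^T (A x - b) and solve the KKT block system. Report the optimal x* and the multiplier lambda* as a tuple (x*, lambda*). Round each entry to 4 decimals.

Form the Lagrangian:
  L(x, lambda) = (1/2) x^T Q x + c^T x + lambda^T (A x - b)
Stationarity (grad_x L = 0): Q x + c + A^T lambda = 0.
Primal feasibility: A x = b.

This gives the KKT block system:
  [ Q   A^T ] [ x     ]   [-c ]
  [ A    0  ] [ lambda ] = [ b ]

Solving the linear system:
  x*      = (-2.9574, -1.5639, -0.9257)
  lambda* = (-4.8732, -0.9825)
  f(x*)   = 33.7038

x* = (-2.9574, -1.5639, -0.9257), lambda* = (-4.8732, -0.9825)


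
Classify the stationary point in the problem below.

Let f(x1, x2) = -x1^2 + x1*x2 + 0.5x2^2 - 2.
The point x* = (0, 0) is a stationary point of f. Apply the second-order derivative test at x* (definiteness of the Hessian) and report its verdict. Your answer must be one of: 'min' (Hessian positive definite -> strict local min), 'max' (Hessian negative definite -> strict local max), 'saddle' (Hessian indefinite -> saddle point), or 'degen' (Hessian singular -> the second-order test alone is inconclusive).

Compute the Hessian H = grad^2 f:
  H = [[-2, 1], [1, 1]]
Verify stationarity: grad f(x*) = H x* + g = (0, 0).
Eigenvalues of H: -2.3028, 1.3028.
Eigenvalues have mixed signs, so H is indefinite -> x* is a saddle point.

saddle


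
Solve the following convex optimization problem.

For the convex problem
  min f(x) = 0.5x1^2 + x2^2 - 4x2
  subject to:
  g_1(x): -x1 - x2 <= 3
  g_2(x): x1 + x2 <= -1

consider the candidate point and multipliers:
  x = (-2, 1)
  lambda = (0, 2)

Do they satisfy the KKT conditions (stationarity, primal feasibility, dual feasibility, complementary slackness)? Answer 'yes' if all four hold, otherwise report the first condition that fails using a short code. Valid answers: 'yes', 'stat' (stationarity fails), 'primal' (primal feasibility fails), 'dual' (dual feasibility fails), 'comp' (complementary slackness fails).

Gradient of f: grad f(x) = Q x + c = (-2, -2)
Constraint values g_i(x) = a_i^T x - b_i:
  g_1((-2, 1)) = -2
  g_2((-2, 1)) = 0
Stationarity residual: grad f(x) + sum_i lambda_i a_i = (0, 0)
  -> stationarity OK
Primal feasibility (all g_i <= 0): OK
Dual feasibility (all lambda_i >= 0): OK
Complementary slackness (lambda_i * g_i(x) = 0 for all i): OK

Verdict: yes, KKT holds.

yes


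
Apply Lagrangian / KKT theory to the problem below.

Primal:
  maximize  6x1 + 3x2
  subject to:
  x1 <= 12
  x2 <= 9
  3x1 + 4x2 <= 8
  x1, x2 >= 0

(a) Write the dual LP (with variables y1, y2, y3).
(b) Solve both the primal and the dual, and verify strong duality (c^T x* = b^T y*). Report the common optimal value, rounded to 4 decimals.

The standard primal-dual pair for 'max c^T x s.t. A x <= b, x >= 0' is:
  Dual:  min b^T y  s.t.  A^T y >= c,  y >= 0.

So the dual LP is:
  minimize  12y1 + 9y2 + 8y3
  subject to:
    y1 + 3y3 >= 6
    y2 + 4y3 >= 3
    y1, y2, y3 >= 0

Solving the primal: x* = (2.6667, 0).
  primal value c^T x* = 16.
Solving the dual: y* = (0, 0, 2).
  dual value b^T y* = 16.
Strong duality: c^T x* = b^T y*. Confirmed.

16


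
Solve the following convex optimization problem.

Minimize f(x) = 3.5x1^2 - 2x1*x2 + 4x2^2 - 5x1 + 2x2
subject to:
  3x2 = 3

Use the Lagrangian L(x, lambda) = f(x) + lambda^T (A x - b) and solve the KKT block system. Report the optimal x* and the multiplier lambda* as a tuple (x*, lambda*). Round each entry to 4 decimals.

Form the Lagrangian:
  L(x, lambda) = (1/2) x^T Q x + c^T x + lambda^T (A x - b)
Stationarity (grad_x L = 0): Q x + c + A^T lambda = 0.
Primal feasibility: A x = b.

This gives the KKT block system:
  [ Q   A^T ] [ x     ]   [-c ]
  [ A    0  ] [ lambda ] = [ b ]

Solving the linear system:
  x*      = (1, 1)
  lambda* = (-2.6667)
  f(x*)   = 2.5

x* = (1, 1), lambda* = (-2.6667)


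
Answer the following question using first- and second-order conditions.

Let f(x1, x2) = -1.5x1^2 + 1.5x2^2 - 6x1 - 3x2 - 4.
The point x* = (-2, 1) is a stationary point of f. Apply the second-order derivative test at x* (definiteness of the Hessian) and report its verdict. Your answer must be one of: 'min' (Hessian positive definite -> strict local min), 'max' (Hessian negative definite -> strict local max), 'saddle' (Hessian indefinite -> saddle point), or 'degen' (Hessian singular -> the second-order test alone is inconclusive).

Compute the Hessian H = grad^2 f:
  H = [[-3, 0], [0, 3]]
Verify stationarity: grad f(x*) = H x* + g = (0, 0).
Eigenvalues of H: -3, 3.
Eigenvalues have mixed signs, so H is indefinite -> x* is a saddle point.

saddle


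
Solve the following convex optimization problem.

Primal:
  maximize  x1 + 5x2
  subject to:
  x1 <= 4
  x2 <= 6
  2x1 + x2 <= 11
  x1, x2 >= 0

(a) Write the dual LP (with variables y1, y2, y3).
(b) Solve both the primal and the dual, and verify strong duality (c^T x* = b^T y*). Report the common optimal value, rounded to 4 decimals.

The standard primal-dual pair for 'max c^T x s.t. A x <= b, x >= 0' is:
  Dual:  min b^T y  s.t.  A^T y >= c,  y >= 0.

So the dual LP is:
  minimize  4y1 + 6y2 + 11y3
  subject to:
    y1 + 2y3 >= 1
    y2 + y3 >= 5
    y1, y2, y3 >= 0

Solving the primal: x* = (2.5, 6).
  primal value c^T x* = 32.5.
Solving the dual: y* = (0, 4.5, 0.5).
  dual value b^T y* = 32.5.
Strong duality: c^T x* = b^T y*. Confirmed.

32.5


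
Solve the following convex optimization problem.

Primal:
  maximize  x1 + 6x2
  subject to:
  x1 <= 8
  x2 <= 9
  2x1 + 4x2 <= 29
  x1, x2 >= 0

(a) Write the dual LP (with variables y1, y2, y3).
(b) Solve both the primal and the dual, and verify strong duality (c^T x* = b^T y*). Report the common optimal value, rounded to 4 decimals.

The standard primal-dual pair for 'max c^T x s.t. A x <= b, x >= 0' is:
  Dual:  min b^T y  s.t.  A^T y >= c,  y >= 0.

So the dual LP is:
  minimize  8y1 + 9y2 + 29y3
  subject to:
    y1 + 2y3 >= 1
    y2 + 4y3 >= 6
    y1, y2, y3 >= 0

Solving the primal: x* = (0, 7.25).
  primal value c^T x* = 43.5.
Solving the dual: y* = (0, 0, 1.5).
  dual value b^T y* = 43.5.
Strong duality: c^T x* = b^T y*. Confirmed.

43.5


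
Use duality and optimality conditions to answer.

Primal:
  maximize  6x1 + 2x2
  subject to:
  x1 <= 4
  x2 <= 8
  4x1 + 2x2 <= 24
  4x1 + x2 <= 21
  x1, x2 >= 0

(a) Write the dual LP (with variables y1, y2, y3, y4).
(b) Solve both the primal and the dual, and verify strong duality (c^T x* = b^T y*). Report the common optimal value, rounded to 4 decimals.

The standard primal-dual pair for 'max c^T x s.t. A x <= b, x >= 0' is:
  Dual:  min b^T y  s.t.  A^T y >= c,  y >= 0.

So the dual LP is:
  minimize  4y1 + 8y2 + 24y3 + 21y4
  subject to:
    y1 + 4y3 + 4y4 >= 6
    y2 + 2y3 + y4 >= 2
    y1, y2, y3, y4 >= 0

Solving the primal: x* = (4, 4).
  primal value c^T x* = 32.
Solving the dual: y* = (2, 0, 1, 0).
  dual value b^T y* = 32.
Strong duality: c^T x* = b^T y*. Confirmed.

32


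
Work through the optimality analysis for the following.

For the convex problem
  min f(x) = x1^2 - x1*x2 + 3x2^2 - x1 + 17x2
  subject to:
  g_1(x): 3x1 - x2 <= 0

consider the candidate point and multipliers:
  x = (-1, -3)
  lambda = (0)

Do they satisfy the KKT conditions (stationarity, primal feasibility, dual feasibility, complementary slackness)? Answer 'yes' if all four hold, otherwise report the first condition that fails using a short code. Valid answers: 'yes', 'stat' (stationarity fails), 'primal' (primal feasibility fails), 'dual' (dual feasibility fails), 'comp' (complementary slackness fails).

Gradient of f: grad f(x) = Q x + c = (0, 0)
Constraint values g_i(x) = a_i^T x - b_i:
  g_1((-1, -3)) = 0
Stationarity residual: grad f(x) + sum_i lambda_i a_i = (0, 0)
  -> stationarity OK
Primal feasibility (all g_i <= 0): OK
Dual feasibility (all lambda_i >= 0): OK
Complementary slackness (lambda_i * g_i(x) = 0 for all i): OK

Verdict: yes, KKT holds.

yes


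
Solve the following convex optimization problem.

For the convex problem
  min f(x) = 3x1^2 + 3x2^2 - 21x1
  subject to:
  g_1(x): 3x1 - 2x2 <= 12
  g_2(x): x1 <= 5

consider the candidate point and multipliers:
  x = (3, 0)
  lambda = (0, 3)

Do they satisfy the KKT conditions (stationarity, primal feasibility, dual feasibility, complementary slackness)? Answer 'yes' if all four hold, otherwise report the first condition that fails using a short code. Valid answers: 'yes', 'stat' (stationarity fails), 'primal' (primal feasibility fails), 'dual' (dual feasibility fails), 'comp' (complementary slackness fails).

Gradient of f: grad f(x) = Q x + c = (-3, 0)
Constraint values g_i(x) = a_i^T x - b_i:
  g_1((3, 0)) = -3
  g_2((3, 0)) = -2
Stationarity residual: grad f(x) + sum_i lambda_i a_i = (0, 0)
  -> stationarity OK
Primal feasibility (all g_i <= 0): OK
Dual feasibility (all lambda_i >= 0): OK
Complementary slackness (lambda_i * g_i(x) = 0 for all i): FAILS

Verdict: the first failing condition is complementary_slackness -> comp.

comp


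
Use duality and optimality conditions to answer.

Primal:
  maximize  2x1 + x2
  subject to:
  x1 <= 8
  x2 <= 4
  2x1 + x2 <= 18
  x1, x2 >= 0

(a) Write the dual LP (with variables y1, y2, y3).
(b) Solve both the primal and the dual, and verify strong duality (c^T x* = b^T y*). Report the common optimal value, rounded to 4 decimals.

The standard primal-dual pair for 'max c^T x s.t. A x <= b, x >= 0' is:
  Dual:  min b^T y  s.t.  A^T y >= c,  y >= 0.

So the dual LP is:
  minimize  8y1 + 4y2 + 18y3
  subject to:
    y1 + 2y3 >= 2
    y2 + y3 >= 1
    y1, y2, y3 >= 0

Solving the primal: x* = (7, 4).
  primal value c^T x* = 18.
Solving the dual: y* = (0, 0, 1).
  dual value b^T y* = 18.
Strong duality: c^T x* = b^T y*. Confirmed.

18


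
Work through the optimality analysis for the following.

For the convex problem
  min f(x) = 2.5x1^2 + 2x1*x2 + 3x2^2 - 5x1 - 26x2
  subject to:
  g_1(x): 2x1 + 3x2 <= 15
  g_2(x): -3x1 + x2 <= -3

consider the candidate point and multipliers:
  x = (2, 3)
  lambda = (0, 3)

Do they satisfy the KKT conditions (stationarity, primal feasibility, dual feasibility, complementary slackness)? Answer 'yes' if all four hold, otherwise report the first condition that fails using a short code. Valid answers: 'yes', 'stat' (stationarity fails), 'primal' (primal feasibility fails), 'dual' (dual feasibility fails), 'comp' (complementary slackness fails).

Gradient of f: grad f(x) = Q x + c = (11, -4)
Constraint values g_i(x) = a_i^T x - b_i:
  g_1((2, 3)) = -2
  g_2((2, 3)) = 0
Stationarity residual: grad f(x) + sum_i lambda_i a_i = (2, -1)
  -> stationarity FAILS
Primal feasibility (all g_i <= 0): OK
Dual feasibility (all lambda_i >= 0): OK
Complementary slackness (lambda_i * g_i(x) = 0 for all i): OK

Verdict: the first failing condition is stationarity -> stat.

stat


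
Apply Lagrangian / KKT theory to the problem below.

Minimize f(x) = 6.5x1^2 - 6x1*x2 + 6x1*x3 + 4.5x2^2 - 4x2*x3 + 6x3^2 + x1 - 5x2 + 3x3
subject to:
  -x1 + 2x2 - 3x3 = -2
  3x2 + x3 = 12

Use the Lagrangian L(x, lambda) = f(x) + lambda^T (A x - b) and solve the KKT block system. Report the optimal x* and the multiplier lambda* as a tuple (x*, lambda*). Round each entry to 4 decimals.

Form the Lagrangian:
  L(x, lambda) = (1/2) x^T Q x + c^T x + lambda^T (A x - b)
Stationarity (grad_x L = 0): Q x + c + A^T lambda = 0.
Primal feasibility: A x = b.

This gives the KKT block system:
  [ Q   A^T ] [ x     ]   [-c ]
  [ A    0  ] [ lambda ] = [ b ]

Solving the linear system:
  x*      = (0.6602, 3.1509, 2.5472)
  lambda* = (5.9604, -7.043)
  f(x*)   = 44.492

x* = (0.6602, 3.1509, 2.5472), lambda* = (5.9604, -7.043)


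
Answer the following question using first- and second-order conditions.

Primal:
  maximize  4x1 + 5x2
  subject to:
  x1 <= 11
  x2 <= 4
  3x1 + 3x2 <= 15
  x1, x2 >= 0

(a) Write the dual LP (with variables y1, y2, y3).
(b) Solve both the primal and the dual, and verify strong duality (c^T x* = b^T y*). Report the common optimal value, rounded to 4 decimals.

The standard primal-dual pair for 'max c^T x s.t. A x <= b, x >= 0' is:
  Dual:  min b^T y  s.t.  A^T y >= c,  y >= 0.

So the dual LP is:
  minimize  11y1 + 4y2 + 15y3
  subject to:
    y1 + 3y3 >= 4
    y2 + 3y3 >= 5
    y1, y2, y3 >= 0

Solving the primal: x* = (1, 4).
  primal value c^T x* = 24.
Solving the dual: y* = (0, 1, 1.3333).
  dual value b^T y* = 24.
Strong duality: c^T x* = b^T y*. Confirmed.

24


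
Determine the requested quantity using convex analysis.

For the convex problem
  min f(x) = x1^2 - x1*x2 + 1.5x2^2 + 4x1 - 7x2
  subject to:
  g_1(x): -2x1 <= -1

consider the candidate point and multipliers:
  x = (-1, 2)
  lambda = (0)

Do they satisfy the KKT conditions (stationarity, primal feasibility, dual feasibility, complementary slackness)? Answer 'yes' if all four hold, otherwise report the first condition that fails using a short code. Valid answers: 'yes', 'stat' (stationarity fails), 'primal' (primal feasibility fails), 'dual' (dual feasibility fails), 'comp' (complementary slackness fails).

Gradient of f: grad f(x) = Q x + c = (0, 0)
Constraint values g_i(x) = a_i^T x - b_i:
  g_1((-1, 2)) = 3
Stationarity residual: grad f(x) + sum_i lambda_i a_i = (0, 0)
  -> stationarity OK
Primal feasibility (all g_i <= 0): FAILS
Dual feasibility (all lambda_i >= 0): OK
Complementary slackness (lambda_i * g_i(x) = 0 for all i): OK

Verdict: the first failing condition is primal_feasibility -> primal.

primal


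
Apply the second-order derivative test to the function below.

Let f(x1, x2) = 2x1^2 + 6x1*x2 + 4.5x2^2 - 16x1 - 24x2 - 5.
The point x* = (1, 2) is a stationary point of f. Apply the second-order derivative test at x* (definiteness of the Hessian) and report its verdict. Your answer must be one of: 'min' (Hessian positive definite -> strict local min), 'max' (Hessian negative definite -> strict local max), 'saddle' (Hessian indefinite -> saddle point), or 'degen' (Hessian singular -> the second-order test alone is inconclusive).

Compute the Hessian H = grad^2 f:
  H = [[4, 6], [6, 9]]
Verify stationarity: grad f(x*) = H x* + g = (0, 0).
Eigenvalues of H: 0, 13.
H has a zero eigenvalue (singular; positive semidefinite but not definite), so H is neither positive definite, negative definite, nor indefinite. The second-order test alone is inconclusive -> degen.
(Indeed, f is constant along the null direction of H through x*, so x* is not a strict local extremum.)

degen


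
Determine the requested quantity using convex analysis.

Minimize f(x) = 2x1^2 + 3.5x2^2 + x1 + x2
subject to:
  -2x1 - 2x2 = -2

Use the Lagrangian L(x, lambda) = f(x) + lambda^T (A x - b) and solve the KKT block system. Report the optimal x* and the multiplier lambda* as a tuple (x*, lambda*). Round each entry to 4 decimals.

Form the Lagrangian:
  L(x, lambda) = (1/2) x^T Q x + c^T x + lambda^T (A x - b)
Stationarity (grad_x L = 0): Q x + c + A^T lambda = 0.
Primal feasibility: A x = b.

This gives the KKT block system:
  [ Q   A^T ] [ x     ]   [-c ]
  [ A    0  ] [ lambda ] = [ b ]

Solving the linear system:
  x*      = (0.6364, 0.3636)
  lambda* = (1.7727)
  f(x*)   = 2.2727

x* = (0.6364, 0.3636), lambda* = (1.7727)


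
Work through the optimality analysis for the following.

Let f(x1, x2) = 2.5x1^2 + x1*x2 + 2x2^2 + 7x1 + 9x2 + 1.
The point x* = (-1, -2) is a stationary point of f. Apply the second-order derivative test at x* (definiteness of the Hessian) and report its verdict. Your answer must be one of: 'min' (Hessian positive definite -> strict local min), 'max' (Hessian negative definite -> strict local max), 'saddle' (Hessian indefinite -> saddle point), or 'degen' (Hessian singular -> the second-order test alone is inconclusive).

Compute the Hessian H = grad^2 f:
  H = [[5, 1], [1, 4]]
Verify stationarity: grad f(x*) = H x* + g = (0, 0).
Eigenvalues of H: 3.382, 5.618.
Both eigenvalues > 0, so H is positive definite -> x* is a strict local min.

min


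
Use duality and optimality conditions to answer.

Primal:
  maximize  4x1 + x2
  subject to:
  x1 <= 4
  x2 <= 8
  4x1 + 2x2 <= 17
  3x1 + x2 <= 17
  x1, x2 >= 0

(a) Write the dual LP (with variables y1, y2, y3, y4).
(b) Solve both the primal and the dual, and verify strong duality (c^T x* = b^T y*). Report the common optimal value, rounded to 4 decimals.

The standard primal-dual pair for 'max c^T x s.t. A x <= b, x >= 0' is:
  Dual:  min b^T y  s.t.  A^T y >= c,  y >= 0.

So the dual LP is:
  minimize  4y1 + 8y2 + 17y3 + 17y4
  subject to:
    y1 + 4y3 + 3y4 >= 4
    y2 + 2y3 + y4 >= 1
    y1, y2, y3, y4 >= 0

Solving the primal: x* = (4, 0.5).
  primal value c^T x* = 16.5.
Solving the dual: y* = (2, 0, 0.5, 0).
  dual value b^T y* = 16.5.
Strong duality: c^T x* = b^T y*. Confirmed.

16.5


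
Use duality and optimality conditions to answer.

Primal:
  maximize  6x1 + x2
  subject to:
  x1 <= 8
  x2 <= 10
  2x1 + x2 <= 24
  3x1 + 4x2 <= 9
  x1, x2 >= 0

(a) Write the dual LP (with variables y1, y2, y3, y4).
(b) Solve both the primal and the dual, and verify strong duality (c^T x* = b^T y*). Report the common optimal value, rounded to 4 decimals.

The standard primal-dual pair for 'max c^T x s.t. A x <= b, x >= 0' is:
  Dual:  min b^T y  s.t.  A^T y >= c,  y >= 0.

So the dual LP is:
  minimize  8y1 + 10y2 + 24y3 + 9y4
  subject to:
    y1 + 2y3 + 3y4 >= 6
    y2 + y3 + 4y4 >= 1
    y1, y2, y3, y4 >= 0

Solving the primal: x* = (3, 0).
  primal value c^T x* = 18.
Solving the dual: y* = (0, 0, 0, 2).
  dual value b^T y* = 18.
Strong duality: c^T x* = b^T y*. Confirmed.

18


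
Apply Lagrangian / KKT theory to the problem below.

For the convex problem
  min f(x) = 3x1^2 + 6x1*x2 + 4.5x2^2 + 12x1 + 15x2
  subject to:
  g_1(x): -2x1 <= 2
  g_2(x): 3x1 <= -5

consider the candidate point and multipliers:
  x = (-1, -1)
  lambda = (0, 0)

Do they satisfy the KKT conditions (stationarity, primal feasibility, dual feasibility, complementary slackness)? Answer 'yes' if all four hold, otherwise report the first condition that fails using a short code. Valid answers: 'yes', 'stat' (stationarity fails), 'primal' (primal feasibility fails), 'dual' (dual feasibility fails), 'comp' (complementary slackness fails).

Gradient of f: grad f(x) = Q x + c = (0, 0)
Constraint values g_i(x) = a_i^T x - b_i:
  g_1((-1, -1)) = 0
  g_2((-1, -1)) = 2
Stationarity residual: grad f(x) + sum_i lambda_i a_i = (0, 0)
  -> stationarity OK
Primal feasibility (all g_i <= 0): FAILS
Dual feasibility (all lambda_i >= 0): OK
Complementary slackness (lambda_i * g_i(x) = 0 for all i): OK

Verdict: the first failing condition is primal_feasibility -> primal.

primal


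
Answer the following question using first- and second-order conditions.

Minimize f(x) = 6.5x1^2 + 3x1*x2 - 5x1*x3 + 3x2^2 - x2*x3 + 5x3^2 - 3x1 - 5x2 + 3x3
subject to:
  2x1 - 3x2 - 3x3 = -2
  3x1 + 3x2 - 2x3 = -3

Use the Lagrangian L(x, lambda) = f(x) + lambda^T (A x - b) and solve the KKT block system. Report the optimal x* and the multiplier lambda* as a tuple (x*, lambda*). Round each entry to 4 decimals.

Form the Lagrangian:
  L(x, lambda) = (1/2) x^T Q x + c^T x + lambda^T (A x - b)
Stationarity (grad_x L = 0): Q x + c + A^T lambda = 0.
Primal feasibility: A x = b.

This gives the KKT block system:
  [ Q   A^T ] [ x     ]   [-c ]
  [ A    0  ] [ lambda ] = [ b ]

Solving the linear system:
  x*      = (-0.5676, -0.1441, 0.4324)
  lambda* = (0.9946, 3.6613)
  f(x*)   = 8.3468

x* = (-0.5676, -0.1441, 0.4324), lambda* = (0.9946, 3.6613)


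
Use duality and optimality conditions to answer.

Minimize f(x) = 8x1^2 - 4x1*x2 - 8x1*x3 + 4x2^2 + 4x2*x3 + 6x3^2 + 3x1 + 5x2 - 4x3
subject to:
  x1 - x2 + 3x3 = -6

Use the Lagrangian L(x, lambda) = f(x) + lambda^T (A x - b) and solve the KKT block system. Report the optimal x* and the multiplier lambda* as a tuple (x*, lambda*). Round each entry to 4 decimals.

Form the Lagrangian:
  L(x, lambda) = (1/2) x^T Q x + c^T x + lambda^T (A x - b)
Stationarity (grad_x L = 0): Q x + c + A^T lambda = 0.
Primal feasibility: A x = b.

This gives the KKT block system:
  [ Q   A^T ] [ x     ]   [-c ]
  [ A    0  ] [ lambda ] = [ b ]

Solving the linear system:
  x*      = (-1.2163, 0.0817, -1.5673)
  lambda* = (4.25)
  f(x*)   = 14.2644

x* = (-1.2163, 0.0817, -1.5673), lambda* = (4.25)


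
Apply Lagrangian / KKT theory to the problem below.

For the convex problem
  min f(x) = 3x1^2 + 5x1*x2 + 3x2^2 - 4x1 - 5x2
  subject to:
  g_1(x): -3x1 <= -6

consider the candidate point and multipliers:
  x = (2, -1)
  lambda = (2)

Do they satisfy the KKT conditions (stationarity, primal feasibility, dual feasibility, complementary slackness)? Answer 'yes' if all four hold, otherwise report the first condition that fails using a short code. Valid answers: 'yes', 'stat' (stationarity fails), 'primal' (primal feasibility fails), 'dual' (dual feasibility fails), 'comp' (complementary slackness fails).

Gradient of f: grad f(x) = Q x + c = (3, -1)
Constraint values g_i(x) = a_i^T x - b_i:
  g_1((2, -1)) = 0
Stationarity residual: grad f(x) + sum_i lambda_i a_i = (-3, -1)
  -> stationarity FAILS
Primal feasibility (all g_i <= 0): OK
Dual feasibility (all lambda_i >= 0): OK
Complementary slackness (lambda_i * g_i(x) = 0 for all i): OK

Verdict: the first failing condition is stationarity -> stat.

stat


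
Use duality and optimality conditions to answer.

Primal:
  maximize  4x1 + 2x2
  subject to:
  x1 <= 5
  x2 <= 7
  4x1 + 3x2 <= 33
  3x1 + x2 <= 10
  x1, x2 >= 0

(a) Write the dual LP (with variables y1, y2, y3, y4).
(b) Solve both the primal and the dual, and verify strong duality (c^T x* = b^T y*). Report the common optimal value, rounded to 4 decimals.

The standard primal-dual pair for 'max c^T x s.t. A x <= b, x >= 0' is:
  Dual:  min b^T y  s.t.  A^T y >= c,  y >= 0.

So the dual LP is:
  minimize  5y1 + 7y2 + 33y3 + 10y4
  subject to:
    y1 + 4y3 + 3y4 >= 4
    y2 + 3y3 + y4 >= 2
    y1, y2, y3, y4 >= 0

Solving the primal: x* = (1, 7).
  primal value c^T x* = 18.
Solving the dual: y* = (0, 0.6667, 0, 1.3333).
  dual value b^T y* = 18.
Strong duality: c^T x* = b^T y*. Confirmed.

18


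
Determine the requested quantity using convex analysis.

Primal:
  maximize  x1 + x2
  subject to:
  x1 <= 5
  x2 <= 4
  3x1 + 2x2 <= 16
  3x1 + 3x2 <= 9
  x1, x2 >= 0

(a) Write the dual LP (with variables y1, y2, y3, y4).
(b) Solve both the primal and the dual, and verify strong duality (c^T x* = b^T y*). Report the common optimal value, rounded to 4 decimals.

The standard primal-dual pair for 'max c^T x s.t. A x <= b, x >= 0' is:
  Dual:  min b^T y  s.t.  A^T y >= c,  y >= 0.

So the dual LP is:
  minimize  5y1 + 4y2 + 16y3 + 9y4
  subject to:
    y1 + 3y3 + 3y4 >= 1
    y2 + 2y3 + 3y4 >= 1
    y1, y2, y3, y4 >= 0

Solving the primal: x* = (3, 0).
  primal value c^T x* = 3.
Solving the dual: y* = (0, 0, 0, 0.3333).
  dual value b^T y* = 3.
Strong duality: c^T x* = b^T y*. Confirmed.

3


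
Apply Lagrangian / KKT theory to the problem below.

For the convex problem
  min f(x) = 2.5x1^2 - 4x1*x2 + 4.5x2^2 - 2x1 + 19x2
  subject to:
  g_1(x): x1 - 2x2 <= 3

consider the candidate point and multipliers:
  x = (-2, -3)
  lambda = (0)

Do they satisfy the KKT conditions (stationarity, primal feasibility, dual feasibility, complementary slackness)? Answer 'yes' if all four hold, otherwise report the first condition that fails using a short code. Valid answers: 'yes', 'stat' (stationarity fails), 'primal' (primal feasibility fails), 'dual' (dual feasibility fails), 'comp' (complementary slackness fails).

Gradient of f: grad f(x) = Q x + c = (0, 0)
Constraint values g_i(x) = a_i^T x - b_i:
  g_1((-2, -3)) = 1
Stationarity residual: grad f(x) + sum_i lambda_i a_i = (0, 0)
  -> stationarity OK
Primal feasibility (all g_i <= 0): FAILS
Dual feasibility (all lambda_i >= 0): OK
Complementary slackness (lambda_i * g_i(x) = 0 for all i): OK

Verdict: the first failing condition is primal_feasibility -> primal.

primal


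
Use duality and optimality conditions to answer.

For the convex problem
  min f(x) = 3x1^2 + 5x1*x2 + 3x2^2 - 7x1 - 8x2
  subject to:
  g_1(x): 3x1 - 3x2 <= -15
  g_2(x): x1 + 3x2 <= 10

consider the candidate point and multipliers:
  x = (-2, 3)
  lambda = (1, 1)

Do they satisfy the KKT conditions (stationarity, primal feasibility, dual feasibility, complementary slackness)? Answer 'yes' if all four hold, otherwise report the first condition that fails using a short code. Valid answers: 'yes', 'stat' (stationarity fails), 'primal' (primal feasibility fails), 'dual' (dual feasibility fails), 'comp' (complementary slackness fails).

Gradient of f: grad f(x) = Q x + c = (-4, 0)
Constraint values g_i(x) = a_i^T x - b_i:
  g_1((-2, 3)) = 0
  g_2((-2, 3)) = -3
Stationarity residual: grad f(x) + sum_i lambda_i a_i = (0, 0)
  -> stationarity OK
Primal feasibility (all g_i <= 0): OK
Dual feasibility (all lambda_i >= 0): OK
Complementary slackness (lambda_i * g_i(x) = 0 for all i): FAILS

Verdict: the first failing condition is complementary_slackness -> comp.

comp
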